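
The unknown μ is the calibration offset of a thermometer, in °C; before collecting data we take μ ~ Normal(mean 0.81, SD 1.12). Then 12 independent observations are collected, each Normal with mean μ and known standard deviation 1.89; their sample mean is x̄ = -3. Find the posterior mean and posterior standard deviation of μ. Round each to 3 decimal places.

With known σ, the Normal prior is conjugate. Weight on the data is w = (n/σ²)/(n/σ² + 1/τ₀²) = 3.35937/(3.35937+0.797194) = 0.80821.
Posterior mean = w·x̄ + (1−w)·μ₀ = 0.80821·-3 + 0.19179·0.81 = -2.269. Posterior variance = 1/(3.35937+0.797194) = 0.240583, so SD = 0.490.

Posterior mean ≈ -2.269; posterior SD ≈ 0.490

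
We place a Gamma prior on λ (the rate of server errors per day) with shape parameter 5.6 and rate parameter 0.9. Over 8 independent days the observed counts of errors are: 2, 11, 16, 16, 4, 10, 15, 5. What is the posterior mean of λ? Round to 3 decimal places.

Posterior mean ≈ 9.506

Total count ∑xᵢ = 79 over n = 8 days.
Gamma is conjugate to the Poisson likelihood: posterior is Gamma(shape = 5.6+79 = 84.6, rate = 0.9+8 = 8.9).
E[λ | data] = 84.6/8.9 = 9.506.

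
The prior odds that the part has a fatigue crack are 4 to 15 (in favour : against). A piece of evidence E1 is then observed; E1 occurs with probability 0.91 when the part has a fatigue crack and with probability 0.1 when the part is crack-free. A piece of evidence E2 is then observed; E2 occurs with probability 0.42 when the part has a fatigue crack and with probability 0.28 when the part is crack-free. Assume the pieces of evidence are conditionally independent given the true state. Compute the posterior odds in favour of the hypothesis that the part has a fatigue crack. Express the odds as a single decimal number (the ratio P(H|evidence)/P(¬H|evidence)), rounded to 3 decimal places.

Prior odds = 4/15 = 0.26667.
Likelihood ratio for E1 = 0.91/0.1 = 9.1000.
Likelihood ratio for E2 = 0.42/0.28 = 1.5000.
Posterior odds = prior odds × LR₁ × LR₂ = 3.6400.

Posterior odds ≈ 3.640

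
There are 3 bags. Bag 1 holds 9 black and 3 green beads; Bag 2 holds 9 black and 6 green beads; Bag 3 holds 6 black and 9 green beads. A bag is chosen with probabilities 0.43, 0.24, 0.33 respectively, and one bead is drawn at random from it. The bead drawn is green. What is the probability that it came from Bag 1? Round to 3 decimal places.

Tabulate prior·likelihood by source: [1] prior 0.43, lik 0.25, product 0.1075; [2] prior 0.24, lik 0.4, product 0.09600; [3] prior 0.33, lik 0.6, product 0.1980.
Normalizing constant = 0.40150; the posterior for Bag 1 is its product over the sum, 0.1075/0.40150 = 0.268.

Posterior probability ≈ 0.268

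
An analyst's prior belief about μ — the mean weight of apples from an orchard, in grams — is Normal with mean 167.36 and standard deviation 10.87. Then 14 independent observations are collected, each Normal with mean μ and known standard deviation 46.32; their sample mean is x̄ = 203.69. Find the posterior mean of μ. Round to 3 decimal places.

Prior precision 1/τ₀² = 1/10.87² = 0.00846332; data precision n/σ² = 14/46.32² = 0.00652516.
Posterior precision = 0.00846332 + 0.00652516 = 0.0149885.
Posterior mean = (0.00846332·167.36 + 0.00652516·203.69) / 0.0149885 = 183.176.

Posterior mean ≈ 183.176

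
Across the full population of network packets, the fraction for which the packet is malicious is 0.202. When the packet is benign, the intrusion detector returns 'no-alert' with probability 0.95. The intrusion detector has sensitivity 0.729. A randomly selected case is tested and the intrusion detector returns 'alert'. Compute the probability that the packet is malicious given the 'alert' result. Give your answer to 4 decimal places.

Let H be the event that the packet is malicious. P(H) = 0.202, so P(¬H) = 0.798. With E the 'alert' result, P(E|H) = 0.729 and P(E|¬H) = 0.05.
P(E) = 0.729·0.202 + 0.05·0.798 = 0.14726 + 0.039900 = 0.18716.
By Bayes' theorem, P(H|E) = 0.14726 / 0.18716 = 0.7868.

P(H | E) ≈ 0.7868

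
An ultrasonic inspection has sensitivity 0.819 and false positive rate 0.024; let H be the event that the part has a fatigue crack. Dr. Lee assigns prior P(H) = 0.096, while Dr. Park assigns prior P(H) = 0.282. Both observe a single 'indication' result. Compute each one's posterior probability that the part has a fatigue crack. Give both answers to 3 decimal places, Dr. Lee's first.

P('+'|H) = 0.819, P('+'|¬H) = 0.024.
Dr. Lee: numerator 0.819·0.096 = 0.078624; evidence = 0.078624+0.024·0.904 = 0.10032; posterior = 0.784.
Dr. Park: numerator 0.819·0.282 = 0.23096; evidence = 0.23096+0.024·0.718 = 0.24819; posterior = 0.931.

Dr. Lee: 0.784; Dr. Park: 0.931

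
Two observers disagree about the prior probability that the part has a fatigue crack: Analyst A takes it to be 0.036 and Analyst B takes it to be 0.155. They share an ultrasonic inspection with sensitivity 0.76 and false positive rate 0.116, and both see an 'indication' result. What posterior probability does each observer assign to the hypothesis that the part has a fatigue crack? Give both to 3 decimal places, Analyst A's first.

The likelihood ratio for an 'indication' result is 0.76/0.116 = 6.5517.
Analyst A: prior odds 0.036/0.964 = 0.037344; posterior odds 0.24467; posterior probability 0.197.
Analyst B: prior odds 0.155/0.845 = 0.18343; posterior odds 1.2018; posterior probability 0.546.

Analyst A: 0.197; Analyst B: 0.546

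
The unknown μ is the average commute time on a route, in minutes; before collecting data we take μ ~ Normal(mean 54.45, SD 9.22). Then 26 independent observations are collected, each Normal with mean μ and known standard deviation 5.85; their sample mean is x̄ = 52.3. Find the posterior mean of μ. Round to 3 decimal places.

Prior precision 1/τ₀² = 1/9.22² = 0.0117635; data precision n/σ² = 26/5.85² = 0.759734.
Posterior precision = 0.0117635 + 0.759734 = 0.771498.
Posterior mean = (0.0117635·54.45 + 0.759734·52.3) / 0.771498 = 52.333.

Posterior mean ≈ 52.333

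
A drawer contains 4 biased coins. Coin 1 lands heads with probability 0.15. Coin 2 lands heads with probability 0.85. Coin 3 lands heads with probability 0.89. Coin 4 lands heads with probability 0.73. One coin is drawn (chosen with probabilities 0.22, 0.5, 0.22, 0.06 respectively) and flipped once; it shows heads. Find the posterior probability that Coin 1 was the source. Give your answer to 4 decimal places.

Posterior probability ≈ 0.0473

P(heads|C1) = 0.15; P(heads|C2) = 0.85; P(heads|C3) = 0.89; P(heads|C4) = 0.73.
Prior × likelihood for each source: 0.22·0.15=0.03300, 0.5·0.85=0.4250, 0.22·0.89=0.1958, 0.06·0.73=0.04380. Summing gives P(heads) = 0.69760.
P(Coin 1 | heads) = 0.03300 / 0.69760 = 0.0473.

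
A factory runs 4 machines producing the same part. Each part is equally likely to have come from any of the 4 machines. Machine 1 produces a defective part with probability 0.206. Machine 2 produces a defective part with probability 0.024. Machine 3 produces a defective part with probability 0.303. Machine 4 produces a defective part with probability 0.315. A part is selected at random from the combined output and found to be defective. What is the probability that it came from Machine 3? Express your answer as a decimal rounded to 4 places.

Tabulate prior·likelihood by source: [1] prior 0.25, lik 0.206, product 0.05150; [2] prior 0.25, lik 0.024, product 0.006000; [3] prior 0.25, lik 0.303, product 0.07575; [4] prior 0.25, lik 0.315, product 0.07875.
Normalizing constant = 0.21200; the posterior for Machine 3 is its product over the sum, 0.07575/0.21200 = 0.3573.

Posterior probability ≈ 0.3573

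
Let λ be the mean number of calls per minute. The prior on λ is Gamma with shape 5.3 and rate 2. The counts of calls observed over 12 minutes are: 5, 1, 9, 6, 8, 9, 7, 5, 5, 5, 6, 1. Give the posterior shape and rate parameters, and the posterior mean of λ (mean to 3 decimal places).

Posterior: Gamma(shape=72.3, rate=14); mean ≈ 5.164

The Poisson likelihood adds the total count to the shape and the number of exposure periods to the rate. Here ∑xᵢ = 67 and n = 12, so shape 5.3→72.3 and rate 2→14.
E[λ | data] = 72.3/14 = 5.164.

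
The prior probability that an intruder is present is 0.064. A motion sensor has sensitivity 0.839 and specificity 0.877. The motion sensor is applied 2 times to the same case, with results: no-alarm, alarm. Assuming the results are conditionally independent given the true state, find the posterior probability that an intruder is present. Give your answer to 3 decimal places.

Let H be the event that an intruder is present; start with P(H) = 0.064. P('alarm'|H) = 0.839, P('alarm'|¬H) = 0.123.
Update on result 1 ('no-alarm'): P(H) ← 0.161·0.0640 / (0.161·0.0640 + 0.877·0.9360) = 0.010304/0.83118 = 0.0124.
Update on result 2 ('alarm'): P(H) ← 0.839·0.0124 / (0.839·0.0124 + 0.123·0.9876) = 0.010401/0.13188 = 0.0789.

Posterior P(H) ≈ 0.079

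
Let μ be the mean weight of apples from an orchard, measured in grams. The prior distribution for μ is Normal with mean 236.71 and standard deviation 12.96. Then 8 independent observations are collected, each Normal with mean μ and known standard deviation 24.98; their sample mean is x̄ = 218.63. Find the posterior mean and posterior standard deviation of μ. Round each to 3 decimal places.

Prior precision 1/τ₀² = 1/12.96² = 0.00595374; data precision n/σ² = 8/24.98² = 0.0128205.
Posterior precision = 0.00595374 + 0.0128205 = 0.0187742, giving posterior SD = 1/√0.0187742 = 7.298.
Posterior mean = (0.00595374·236.71 + 0.0128205·218.63) / 0.0187742 = 224.364.

Posterior mean ≈ 224.364; posterior SD ≈ 7.298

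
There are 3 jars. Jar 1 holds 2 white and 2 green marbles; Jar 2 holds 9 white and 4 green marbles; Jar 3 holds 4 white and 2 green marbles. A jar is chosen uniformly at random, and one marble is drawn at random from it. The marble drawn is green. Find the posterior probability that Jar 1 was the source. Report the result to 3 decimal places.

Posterior probability ≈ 0.438

Tabulate prior·likelihood by source: [1] prior 0.333333, lik 0.5, product 0.1667; [2] prior 0.333333, lik 0.3077, product 0.1026; [3] prior 0.333333, lik 0.3333, product 0.1111.
Normalizing constant = 0.38034; the posterior for Jar 1 is its product over the sum, 0.1667/0.38034 = 0.438.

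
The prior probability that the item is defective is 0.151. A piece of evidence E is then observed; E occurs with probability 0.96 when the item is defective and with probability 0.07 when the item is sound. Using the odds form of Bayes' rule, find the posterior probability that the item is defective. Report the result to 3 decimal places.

Posterior probability ≈ 0.709

Prior odds = 0.151/(1−0.151) = 0.17786. In log-odds, ln(0.17786) = -1.7268.
Add log likelihood ratio: ln(13.714) = 2.6184.
Posterior log-odds = 0.89166, so posterior odds = exp(0.89166) = 2.4392. Converting, P(H|E) = 2.4392/3.4392 = 0.709.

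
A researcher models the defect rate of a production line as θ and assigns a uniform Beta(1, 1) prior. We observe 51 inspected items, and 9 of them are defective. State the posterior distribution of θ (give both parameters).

Posterior: Beta(10, 43)

The binomial likelihood is conjugate to the Beta prior: with 9 successes and 42 failures, the posterior is Beta(1+9, 1+42) = Beta(10, 43).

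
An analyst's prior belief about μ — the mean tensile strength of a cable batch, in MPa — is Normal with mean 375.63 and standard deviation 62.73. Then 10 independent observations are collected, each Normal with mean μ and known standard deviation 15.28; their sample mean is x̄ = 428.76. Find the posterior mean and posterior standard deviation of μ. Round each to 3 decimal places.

Prior precision 1/τ₀² = 1/62.73² = 0.00025413; data precision n/σ² = 10/15.28² = 0.0428305.
Posterior precision = 0.00025413 + 0.0428305 = 0.0430846, giving posterior SD = 1/√0.0430846 = 4.818.
Posterior mean = (0.00025413·375.63 + 0.0428305·428.76) / 0.0430846 = 428.447.

Posterior mean ≈ 428.447; posterior SD ≈ 4.818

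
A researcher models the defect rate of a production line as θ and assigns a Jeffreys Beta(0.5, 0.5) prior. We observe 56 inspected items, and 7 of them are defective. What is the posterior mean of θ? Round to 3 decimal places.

Posterior mean ≈ 0.132

Observing 7 successes and 49 failures updates Beta(0.5, 0.5) by adding the success and failure counts to the two shape parameters: α = 0.5+7 = 7.5, β = 0.5+49 = 49.5.
E[θ | data] = 7.5/(7.5+49.5) = 0.132.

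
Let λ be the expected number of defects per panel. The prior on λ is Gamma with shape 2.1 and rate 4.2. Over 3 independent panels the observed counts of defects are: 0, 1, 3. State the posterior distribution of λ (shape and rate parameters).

Total count ∑xᵢ = 4 over n = 3 panels.
Gamma is conjugate to the Poisson likelihood: posterior is Gamma(shape = 2.1+4 = 6.1, rate = 4.2+3 = 7.2).

Posterior: Gamma(shape=6.1, rate=7.2)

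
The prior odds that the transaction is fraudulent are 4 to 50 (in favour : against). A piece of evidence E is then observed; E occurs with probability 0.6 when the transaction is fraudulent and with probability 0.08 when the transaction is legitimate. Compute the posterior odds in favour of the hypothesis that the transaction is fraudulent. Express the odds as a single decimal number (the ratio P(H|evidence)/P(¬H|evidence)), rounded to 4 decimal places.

Posterior odds ≈ 0.6000

Prior odds = 4/50 = 0.080000.
Likelihood ratio for E = 0.6/0.08 = 7.5000.
Posterior odds = prior odds × LR = 0.60000.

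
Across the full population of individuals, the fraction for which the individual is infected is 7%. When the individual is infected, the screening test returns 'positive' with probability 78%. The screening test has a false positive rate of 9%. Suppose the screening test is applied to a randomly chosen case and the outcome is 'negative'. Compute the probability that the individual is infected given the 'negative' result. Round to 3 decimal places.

P(H | E) ≈ 0.018

Write H for 'the individual is infected'. Prior odds H:¬H = 0.07/0.93 = 0.075269. For the 'negative' outcome, the likelihood ratio is 0.22/0.91 = 0.24176.
Posterior odds = 0.075269 × 0.24176 = 0.018197, so P(H|E) = 0.018197/(1+0.018197) = 0.018.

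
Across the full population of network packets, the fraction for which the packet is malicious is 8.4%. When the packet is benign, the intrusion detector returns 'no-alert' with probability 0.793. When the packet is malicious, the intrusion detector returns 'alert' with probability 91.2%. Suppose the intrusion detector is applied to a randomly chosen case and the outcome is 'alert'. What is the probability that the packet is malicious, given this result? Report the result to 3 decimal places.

P(H | E) ≈ 0.288

Write H for 'the packet is malicious'. Prior odds H:¬H = 0.084/0.916 = 0.091703. For the 'alert' outcome, the likelihood ratio is 0.912/0.207 = 4.4058.
Posterior odds = 0.091703 × 4.4058 = 0.40403, so P(H|E) = 0.40403/(1+0.40403) = 0.288.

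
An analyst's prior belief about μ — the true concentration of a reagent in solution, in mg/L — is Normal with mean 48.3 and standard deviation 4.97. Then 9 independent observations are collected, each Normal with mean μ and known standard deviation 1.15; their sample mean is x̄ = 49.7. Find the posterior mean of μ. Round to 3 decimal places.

With known σ, the Normal prior is conjugate. Weight on the data is w = (n/σ²)/(n/σ² + 1/τ₀²) = 6.80529/(6.80529+0.0404844) = 0.99409.
Posterior mean = w·x̄ + (1−w)·μ₀ = 0.99409·49.7 + 0.0059138·48.3 = 49.692.

Posterior mean ≈ 49.692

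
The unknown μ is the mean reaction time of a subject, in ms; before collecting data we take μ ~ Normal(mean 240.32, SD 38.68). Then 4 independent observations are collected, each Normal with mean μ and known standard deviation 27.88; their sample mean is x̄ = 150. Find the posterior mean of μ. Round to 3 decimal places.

Posterior mean ≈ 160.383

With known σ, the Normal prior is conjugate. Weight on the data is w = (n/σ²)/(n/σ² + 1/τ₀²) = 0.00514606/(0.00514606+0.00066839) = 0.88505.
Posterior mean = w·x̄ + (1−w)·μ₀ = 0.88505·150 + 0.11495·240.32 = 160.383.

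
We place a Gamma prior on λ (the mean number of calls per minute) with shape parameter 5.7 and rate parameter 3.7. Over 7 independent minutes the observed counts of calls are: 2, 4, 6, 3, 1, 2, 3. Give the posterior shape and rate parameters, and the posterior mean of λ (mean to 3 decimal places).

The Poisson likelihood adds the total count to the shape and the number of exposure periods to the rate. Here ∑xᵢ = 21 and n = 7, so shape 5.7→26.7 and rate 3.7→10.7.
E[λ | data] = 26.7/10.7 = 2.495.

Posterior: Gamma(shape=26.7, rate=10.7); mean ≈ 2.495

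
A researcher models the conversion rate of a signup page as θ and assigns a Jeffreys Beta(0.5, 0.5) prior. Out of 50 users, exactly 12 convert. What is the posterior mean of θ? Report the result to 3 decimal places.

The binomial likelihood is conjugate to the Beta prior: with 12 successes and 38 failures, the posterior is Beta(0.5+12, 0.5+38) = Beta(12.5, 38.5).
E[θ | data] = 12.5/(12.5+38.5) = 0.245.

Posterior mean ≈ 0.245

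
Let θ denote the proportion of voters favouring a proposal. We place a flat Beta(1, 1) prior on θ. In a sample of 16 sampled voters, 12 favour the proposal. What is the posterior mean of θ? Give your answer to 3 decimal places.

Posterior mean ≈ 0.722

The binomial likelihood is conjugate to the Beta prior: with 12 successes and 4 failures, the posterior is Beta(1+12, 1+4) = Beta(13, 5).
Posterior mean = α/(α+β) = 13/18 = 0.722.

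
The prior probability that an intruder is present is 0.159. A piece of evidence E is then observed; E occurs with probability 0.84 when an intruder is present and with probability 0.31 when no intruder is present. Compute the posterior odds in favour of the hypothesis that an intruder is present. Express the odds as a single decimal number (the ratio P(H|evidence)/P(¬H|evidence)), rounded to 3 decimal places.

Prior odds = 0.159/(1−0.159) = 0.18906.
Likelihood ratio for E = 0.84/0.31 = 2.7097.
Posterior odds = prior odds × LR = 0.51229.

Posterior odds ≈ 0.512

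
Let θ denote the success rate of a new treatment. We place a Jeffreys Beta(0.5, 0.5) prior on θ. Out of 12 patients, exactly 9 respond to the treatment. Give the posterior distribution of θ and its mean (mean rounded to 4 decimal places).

Observing 9 successes and 3 failures updates Beta(0.5, 0.5) by adding the success and failure counts to the two shape parameters: α = 0.5+9 = 9.5, β = 0.5+3 = 3.5.
E[θ | data] = 9.5/(9.5+3.5) = 0.7308.

Posterior: Beta(9.5, 3.5); mean ≈ 0.7308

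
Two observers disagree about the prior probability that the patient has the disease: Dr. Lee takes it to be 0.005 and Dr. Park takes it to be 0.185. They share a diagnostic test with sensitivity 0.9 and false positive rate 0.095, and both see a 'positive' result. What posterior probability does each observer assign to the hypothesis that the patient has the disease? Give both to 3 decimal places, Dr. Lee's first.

The likelihood ratio for a 'positive' result is 0.9/0.095 = 9.4737.
Dr. Lee: prior odds 0.005/0.995 = 0.0050251; posterior odds 0.047606; posterior probability 0.045.
Dr. Park: prior odds 0.185/0.815 = 0.22699; posterior odds 2.1505; posterior probability 0.683.

Dr. Lee: 0.045; Dr. Park: 0.683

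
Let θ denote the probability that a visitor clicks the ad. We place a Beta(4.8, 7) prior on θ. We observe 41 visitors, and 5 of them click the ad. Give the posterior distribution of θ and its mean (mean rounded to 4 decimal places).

Posterior: Beta(9.8, 43); mean ≈ 0.1856

The binomial likelihood is conjugate to the Beta prior: with 5 successes and 36 failures, the posterior is Beta(4.8+5, 7+36) = Beta(9.8, 43).
E[θ | data] = 9.8/(9.8+43) = 0.1856.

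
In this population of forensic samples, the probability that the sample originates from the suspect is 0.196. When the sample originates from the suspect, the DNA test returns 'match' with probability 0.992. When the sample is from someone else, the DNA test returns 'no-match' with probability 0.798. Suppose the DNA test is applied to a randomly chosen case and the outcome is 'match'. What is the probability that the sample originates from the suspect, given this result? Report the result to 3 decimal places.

Write H for 'the sample originates from the suspect'. Prior odds H:¬H = 0.196/0.804 = 0.24378. For the 'match' outcome, the likelihood ratio is 0.992/0.202 = 4.9109.
Posterior odds = 0.24378 × 4.9109 = 1.1972, so P(H|E) = 1.1972/(1+1.1972) = 0.545.

P(H | E) ≈ 0.545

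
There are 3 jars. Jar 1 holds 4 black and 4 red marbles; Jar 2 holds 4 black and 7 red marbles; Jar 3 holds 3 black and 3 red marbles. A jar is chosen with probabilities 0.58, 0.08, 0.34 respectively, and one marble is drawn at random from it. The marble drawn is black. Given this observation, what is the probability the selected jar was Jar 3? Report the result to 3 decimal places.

Tabulate prior·likelihood by source: [1] prior 0.58, lik 0.5, product 0.2900; [2] prior 0.08, lik 0.3636, product 0.02909; [3] prior 0.34, lik 0.5, product 0.1700.
Normalizing constant = 0.48909; the posterior for Jar 3 is its product over the sum, 0.1700/0.48909 = 0.348.

Posterior probability ≈ 0.348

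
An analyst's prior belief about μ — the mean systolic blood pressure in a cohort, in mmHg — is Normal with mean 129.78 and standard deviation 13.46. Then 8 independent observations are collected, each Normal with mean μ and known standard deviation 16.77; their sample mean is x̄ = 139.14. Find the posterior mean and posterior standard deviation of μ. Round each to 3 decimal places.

Prior precision 1/τ₀² = 1/13.46² = 0.00551963; data precision n/σ² = 8/16.77² = 0.0284462.
Posterior precision = 0.00551963 + 0.0284462 = 0.0339658, giving posterior SD = 1/√0.0339658 = 5.426.
Posterior mean = (0.00551963·129.78 + 0.0284462·139.14) / 0.0339658 = 137.619.

Posterior mean ≈ 137.619; posterior SD ≈ 5.426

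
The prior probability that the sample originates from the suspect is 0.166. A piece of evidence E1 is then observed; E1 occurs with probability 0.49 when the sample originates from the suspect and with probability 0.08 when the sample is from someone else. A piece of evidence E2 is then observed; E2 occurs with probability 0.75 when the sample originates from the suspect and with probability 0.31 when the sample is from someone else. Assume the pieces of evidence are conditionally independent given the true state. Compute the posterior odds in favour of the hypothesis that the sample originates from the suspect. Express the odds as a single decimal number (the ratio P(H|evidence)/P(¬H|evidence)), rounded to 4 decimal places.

Prior odds = 0.166/(1−0.166) = 0.19904.
Likelihood ratio for E1 = 0.49/0.08 = 6.1250.
Likelihood ratio for E2 = 0.75/0.31 = 2.4194.
Posterior odds = prior odds × LR₁ × LR₂ = 2.9495.

Posterior odds ≈ 2.9495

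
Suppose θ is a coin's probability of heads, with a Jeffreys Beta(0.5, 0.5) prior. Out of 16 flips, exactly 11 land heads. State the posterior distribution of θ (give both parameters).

The binomial likelihood is conjugate to the Beta prior: with 11 successes and 5 failures, the posterior is Beta(0.5+11, 0.5+5) = Beta(11.5, 5.5).

Posterior: Beta(11.5, 5.5)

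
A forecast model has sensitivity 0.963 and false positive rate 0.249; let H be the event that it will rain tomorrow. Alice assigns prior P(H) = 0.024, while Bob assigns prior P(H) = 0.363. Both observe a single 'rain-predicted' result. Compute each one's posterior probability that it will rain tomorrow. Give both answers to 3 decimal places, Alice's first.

Alice: 0.087; Bob: 0.688

P('+'|H) = 0.963, P('+'|¬H) = 0.249.
Alice: numerator 0.963·0.024 = 0.023112; evidence = 0.023112+0.249·0.976 = 0.26614; posterior = 0.087.
Bob: numerator 0.963·0.363 = 0.34957; evidence = 0.34957+0.249·0.637 = 0.50818; posterior = 0.688.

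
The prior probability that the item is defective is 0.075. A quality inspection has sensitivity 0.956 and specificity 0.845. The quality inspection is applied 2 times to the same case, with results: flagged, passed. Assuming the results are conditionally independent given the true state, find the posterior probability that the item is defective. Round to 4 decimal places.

With H the event that the item is defective, the joint likelihood of the observed sequence is P(data|H) = 0.956·0.044 = 0.042064 and P(data|¬H) = 0.155·0.845 = 0.13098.
Bayes: P(H|data) = 0.075·0.042064 / (0.075·0.042064 + 0.925·0.13098) = 0.0031548/0.12431 = 0.0254.

Posterior P(H) ≈ 0.0254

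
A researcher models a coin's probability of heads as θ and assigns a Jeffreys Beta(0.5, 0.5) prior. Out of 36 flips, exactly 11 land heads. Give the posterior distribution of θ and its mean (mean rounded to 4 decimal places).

Posterior: Beta(11.5, 25.5); mean ≈ 0.3108

Observing 11 successes and 25 failures updates Beta(0.5, 0.5) by adding the success and failure counts to the two shape parameters: α = 0.5+11 = 11.5, β = 0.5+25 = 25.5.
Posterior mean = α/(α+β) = 11.5/37 = 0.3108.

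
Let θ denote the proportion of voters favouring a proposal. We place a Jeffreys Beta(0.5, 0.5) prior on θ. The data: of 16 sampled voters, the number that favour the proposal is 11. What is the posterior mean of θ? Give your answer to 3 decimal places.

Posterior mean ≈ 0.676

Observing 11 successes and 5 failures updates Beta(0.5, 0.5) by adding the success and failure counts to the two shape parameters: α = 0.5+11 = 11.5, β = 0.5+5 = 5.5.
E[θ | data] = 11.5/(11.5+5.5) = 0.676.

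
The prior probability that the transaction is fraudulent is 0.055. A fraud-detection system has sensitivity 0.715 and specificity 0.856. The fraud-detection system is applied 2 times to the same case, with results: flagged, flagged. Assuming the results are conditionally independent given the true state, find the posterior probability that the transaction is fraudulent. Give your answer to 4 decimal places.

Posterior P(H) ≈ 0.5893

Let H be the event that the transaction is fraudulent; start with P(H) = 0.055. P('flagged'|H) = 0.715, P('flagged'|¬H) = 0.144.
Update on result 1 ('flagged'): P(H) ← 0.715·0.0550 / (0.715·0.0550 + 0.144·0.9450) = 0.039325/0.17540 = 0.2242.
Update on result 2 ('flagged'): P(H) ← 0.715·0.2242 / (0.715·0.2242 + 0.144·0.7758) = 0.16030/0.27202 = 0.5893.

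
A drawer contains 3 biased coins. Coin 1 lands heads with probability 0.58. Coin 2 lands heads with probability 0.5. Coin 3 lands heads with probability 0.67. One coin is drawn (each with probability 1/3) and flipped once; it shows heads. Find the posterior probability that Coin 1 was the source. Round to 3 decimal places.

Tabulate prior·likelihood by source: [1] prior 0.333333, lik 0.58, product 0.1933; [2] prior 0.333333, lik 0.5, product 0.1667; [3] prior 0.333333, lik 0.67, product 0.2233.
Normalizing constant = 0.58333; the posterior for Coin 1 is its product over the sum, 0.1933/0.58333 = 0.331.

Posterior probability ≈ 0.331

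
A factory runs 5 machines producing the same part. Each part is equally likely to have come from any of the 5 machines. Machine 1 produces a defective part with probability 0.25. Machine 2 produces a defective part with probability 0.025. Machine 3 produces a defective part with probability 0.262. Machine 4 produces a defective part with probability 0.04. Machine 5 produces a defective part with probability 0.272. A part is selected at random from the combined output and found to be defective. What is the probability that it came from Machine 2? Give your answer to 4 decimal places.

Tabulate prior·likelihood by source: [1] prior 0.2, lik 0.25, product 0.05000; [2] prior 0.2, lik 0.025, product 0.005000; [3] prior 0.2, lik 0.262, product 0.05240; [4] prior 0.2, lik 0.04, product 0.008000; [5] prior 0.2, lik 0.272, product 0.05440.
Normalizing constant = 0.16980; the posterior for Machine 2 is its product over the sum, 0.005000/0.16980 = 0.0294.

Posterior probability ≈ 0.0294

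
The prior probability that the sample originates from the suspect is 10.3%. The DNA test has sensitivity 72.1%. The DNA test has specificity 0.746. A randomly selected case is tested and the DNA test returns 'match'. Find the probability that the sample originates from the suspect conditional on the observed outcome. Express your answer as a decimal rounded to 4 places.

P(H | E) ≈ 0.2458

Write H for 'the sample originates from the suspect'. Prior odds H:¬H = 0.103/0.897 = 0.11483. For the 'match' outcome, the likelihood ratio is 0.721/0.254 = 2.8386.
Posterior odds = 0.11483 × 2.8386 = 0.32595, so P(H|E) = 0.32595/(1+0.32595) = 0.2458.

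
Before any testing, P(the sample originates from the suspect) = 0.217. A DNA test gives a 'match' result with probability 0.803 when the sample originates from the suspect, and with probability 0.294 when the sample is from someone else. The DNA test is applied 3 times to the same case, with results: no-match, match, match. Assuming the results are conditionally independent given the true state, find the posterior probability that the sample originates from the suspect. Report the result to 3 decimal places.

Posterior P(H) ≈ 0.366

Let H be the event that the sample originates from the suspect; start with P(H) = 0.217. P('match'|H) = 0.803, P('match'|¬H) = 0.294.
Update on result 1 ('no-match'): P(H) ← 0.197·0.2170 / (0.197·0.2170 + 0.706·0.7830) = 0.042749/0.59555 = 0.0718.
Update on result 2 ('match'): P(H) ← 0.803·0.0718 / (0.803·0.0718 + 0.294·0.9282) = 0.057640/0.33054 = 0.1744.
Update on result 3 ('match'): P(H) ← 0.803·0.1744 / (0.803·0.1744 + 0.294·0.8256) = 0.14003/0.38276 = 0.3658.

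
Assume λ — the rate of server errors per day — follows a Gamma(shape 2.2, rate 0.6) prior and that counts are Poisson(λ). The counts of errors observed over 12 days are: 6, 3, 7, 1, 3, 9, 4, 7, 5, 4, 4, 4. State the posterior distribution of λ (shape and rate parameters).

The Poisson likelihood adds the total count to the shape and the number of exposure periods to the rate. Here ∑xᵢ = 57 and n = 12, so shape 2.2→59.2 and rate 0.6→12.6.

Posterior: Gamma(shape=59.2, rate=12.6)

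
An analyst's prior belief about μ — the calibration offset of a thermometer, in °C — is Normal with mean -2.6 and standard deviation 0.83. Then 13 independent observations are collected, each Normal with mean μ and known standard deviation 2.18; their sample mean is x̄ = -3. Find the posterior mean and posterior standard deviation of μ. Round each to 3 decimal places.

Prior precision 1/τ₀² = 1/0.83² = 1.45159; data precision n/σ² = 13/2.18² = 2.73546.
Posterior precision = 1.45159 + 2.73546 = 4.18705, giving posterior SD = 1/√4.18705 = 0.489.
Posterior mean = (1.45159·-2.6 + 2.73546·-3) / 4.18705 = -2.861.

Posterior mean ≈ -2.861; posterior SD ≈ 0.489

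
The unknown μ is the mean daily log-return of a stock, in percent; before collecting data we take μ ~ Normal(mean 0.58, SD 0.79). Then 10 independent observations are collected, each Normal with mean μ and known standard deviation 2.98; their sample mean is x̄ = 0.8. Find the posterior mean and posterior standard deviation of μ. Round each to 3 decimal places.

Posterior mean ≈ 0.671; posterior SD ≈ 0.605

Prior precision 1/τ₀² = 1/0.79² = 1.60231; data precision n/σ² = 10/2.98² = 1.12608.
Posterior precision = 1.60231 + 1.12608 = 2.72838, giving posterior SD = 1/√2.72838 = 0.605.
Posterior mean = (1.60231·0.58 + 1.12608·0.8) / 2.72838 = 0.671.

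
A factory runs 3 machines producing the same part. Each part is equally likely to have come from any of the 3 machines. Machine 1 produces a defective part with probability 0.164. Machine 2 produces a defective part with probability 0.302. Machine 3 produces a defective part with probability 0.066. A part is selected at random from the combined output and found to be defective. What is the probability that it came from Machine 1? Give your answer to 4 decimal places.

Tabulate prior·likelihood by source: [1] prior 0.333333, lik 0.164, product 0.05467; [2] prior 0.333333, lik 0.302, product 0.1007; [3] prior 0.333333, lik 0.066, product 0.02200.
Normalizing constant = 0.17733; the posterior for Machine 1 is its product over the sum, 0.05467/0.17733 = 0.3083.

Posterior probability ≈ 0.3083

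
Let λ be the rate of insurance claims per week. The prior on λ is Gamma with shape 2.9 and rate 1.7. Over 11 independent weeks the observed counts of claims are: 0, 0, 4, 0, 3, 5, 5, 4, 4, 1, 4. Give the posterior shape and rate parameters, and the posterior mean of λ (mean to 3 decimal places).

Posterior: Gamma(shape=32.9, rate=12.7); mean ≈ 2.591

The Poisson likelihood adds the total count to the shape and the number of exposure periods to the rate. Here ∑xᵢ = 30 and n = 11, so shape 2.9→32.9 and rate 1.7→12.7.
Posterior mean = shape/rate = 32.9/12.7 = 2.591.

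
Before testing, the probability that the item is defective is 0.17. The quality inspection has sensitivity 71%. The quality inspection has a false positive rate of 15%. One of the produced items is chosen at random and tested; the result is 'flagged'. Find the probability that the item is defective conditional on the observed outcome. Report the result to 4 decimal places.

Let H be the event that the item is defective. P(H) = 0.17, so P(¬H) = 0.83. With E the 'flagged' result, P(E|H) = 0.71 and P(E|¬H) = 0.15.
P(E) = 0.71·0.17 + 0.15·0.83 = 0.12070 + 0.12450 = 0.24520.
By Bayes' theorem, P(H|E) = 0.12070 / 0.24520 = 0.4923.

P(H | E) ≈ 0.4923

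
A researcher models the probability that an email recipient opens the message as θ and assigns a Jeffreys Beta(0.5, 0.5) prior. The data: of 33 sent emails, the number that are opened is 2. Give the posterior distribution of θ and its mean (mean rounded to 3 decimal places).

Posterior: Beta(2.5, 31.5); mean ≈ 0.074

The binomial likelihood is conjugate to the Beta prior: with 2 successes and 31 failures, the posterior is Beta(0.5+2, 0.5+31) = Beta(2.5, 31.5).
Posterior mean = α/(α+β) = 2.5/34 = 0.074.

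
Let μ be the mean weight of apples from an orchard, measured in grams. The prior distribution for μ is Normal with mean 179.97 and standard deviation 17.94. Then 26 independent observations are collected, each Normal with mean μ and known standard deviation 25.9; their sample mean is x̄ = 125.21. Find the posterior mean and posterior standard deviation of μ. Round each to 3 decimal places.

Prior precision 1/τ₀² = 1/17.94² = 0.00310710; data precision n/σ² = 26/25.9² = 0.0387591.
Posterior precision = 0.00310710 + 0.0387591 = 0.0418662, giving posterior SD = 1/√0.0418662 = 4.887.
Posterior mean = (0.00310710·179.97 + 0.0387591·125.21) / 0.0418662 = 129.274.

Posterior mean ≈ 129.274; posterior SD ≈ 4.887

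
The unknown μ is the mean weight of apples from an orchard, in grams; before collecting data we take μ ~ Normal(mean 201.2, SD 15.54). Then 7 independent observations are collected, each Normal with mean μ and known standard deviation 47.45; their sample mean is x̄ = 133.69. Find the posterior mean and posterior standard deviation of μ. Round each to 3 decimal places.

Prior precision 1/τ₀² = 1/15.54² = 0.00414093; data precision n/σ² = 7/47.45² = 0.00310903.
Posterior precision = 0.00414093 + 0.00310903 = 0.00724997, giving posterior SD = 1/√0.00724997 = 11.744.
Posterior mean = (0.00414093·201.2 + 0.00310903·133.69) / 0.00724997 = 172.249.

Posterior mean ≈ 172.249; posterior SD ≈ 11.744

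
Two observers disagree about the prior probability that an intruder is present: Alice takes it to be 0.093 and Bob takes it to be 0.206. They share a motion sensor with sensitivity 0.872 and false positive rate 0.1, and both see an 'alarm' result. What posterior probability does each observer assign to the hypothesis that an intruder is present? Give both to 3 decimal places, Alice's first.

Alice: 0.472; Bob: 0.693

P('+'|H) = 0.872, P('+'|¬H) = 0.1.
Alice: numerator 0.872·0.093 = 0.081096; evidence = 0.081096+0.1·0.907 = 0.17180; posterior = 0.472.
Bob: numerator 0.872·0.206 = 0.17963; evidence = 0.17963+0.1·0.794 = 0.25903; posterior = 0.693.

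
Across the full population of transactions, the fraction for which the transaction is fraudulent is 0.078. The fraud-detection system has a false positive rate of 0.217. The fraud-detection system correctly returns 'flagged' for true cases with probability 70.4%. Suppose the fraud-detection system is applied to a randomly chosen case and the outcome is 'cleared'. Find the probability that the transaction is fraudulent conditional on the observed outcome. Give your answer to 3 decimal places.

P(H | E) ≈ 0.031

Let H be the event that the transaction is fraudulent. P(H) = 0.078, so P(¬H) = 0.922. With E the 'cleared' result, P(E|H) = 0.296 and P(E|¬H) = 0.783.
P(E) = 0.296·0.078 + 0.783·0.922 = 0.023088 + 0.72193 = 0.74501.
By Bayes' theorem, P(H|E) = 0.023088 / 0.74501 = 0.031.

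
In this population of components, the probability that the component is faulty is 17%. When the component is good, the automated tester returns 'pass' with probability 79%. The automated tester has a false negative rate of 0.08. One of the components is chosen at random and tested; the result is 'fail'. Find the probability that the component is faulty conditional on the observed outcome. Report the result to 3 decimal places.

P(H | E) ≈ 0.473

Let H be the event that the component is faulty. P(H) = 0.17, so P(¬H) = 0.83. With E the 'fail' result, P(E|H) = 0.92 and P(E|¬H) = 0.21.
P(E) = 0.92·0.17 + 0.21·0.83 = 0.15640 + 0.17430 = 0.33070.
By Bayes' theorem, P(H|E) = 0.15640 / 0.33070 = 0.473.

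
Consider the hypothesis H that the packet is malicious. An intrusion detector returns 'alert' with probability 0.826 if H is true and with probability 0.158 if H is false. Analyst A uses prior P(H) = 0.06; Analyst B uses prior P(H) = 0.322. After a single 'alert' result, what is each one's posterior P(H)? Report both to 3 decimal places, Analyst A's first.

The likelihood ratio for an 'alert' result is 0.826/0.158 = 5.2278.
Analyst A: prior odds 0.06/0.94 = 0.063830; posterior odds 0.33369; posterior probability 0.250.
Analyst B: prior odds 0.322/0.678 = 0.47493; posterior odds 2.4828; posterior probability 0.713.

Analyst A: 0.250; Analyst B: 0.713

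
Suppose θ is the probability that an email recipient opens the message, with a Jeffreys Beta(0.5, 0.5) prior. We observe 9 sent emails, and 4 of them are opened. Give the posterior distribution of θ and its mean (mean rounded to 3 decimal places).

Posterior: Beta(4.5, 5.5); mean ≈ 0.450

The binomial likelihood is conjugate to the Beta prior: with 4 successes and 5 failures, the posterior is Beta(0.5+4, 0.5+5) = Beta(4.5, 5.5).
Posterior mean = α/(α+β) = 4.5/10 = 0.450.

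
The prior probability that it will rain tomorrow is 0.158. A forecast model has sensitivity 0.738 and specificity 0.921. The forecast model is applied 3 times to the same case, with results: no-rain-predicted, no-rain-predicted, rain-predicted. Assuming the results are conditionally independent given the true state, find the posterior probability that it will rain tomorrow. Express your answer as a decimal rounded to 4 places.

With H the event that it will rain tomorrow, the joint likelihood of the observed sequence is P(data|H) = 0.262·0.262·0.738 = 0.050659 and P(data|¬H) = 0.921·0.921·0.079 = 0.067011.
Bayes: P(H|data) = 0.158·0.050659 / (0.158·0.050659 + 0.842·0.067011) = 0.0080042/0.064427 = 0.1242.

Posterior P(H) ≈ 0.1242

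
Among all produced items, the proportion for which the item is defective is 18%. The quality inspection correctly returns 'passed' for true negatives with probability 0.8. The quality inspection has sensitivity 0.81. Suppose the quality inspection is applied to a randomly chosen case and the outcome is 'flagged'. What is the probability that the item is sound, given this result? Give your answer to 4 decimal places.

Let H be the event that the item is defective. P(H) = 0.18, so P(¬H) = 0.82. With E the 'flagged' result, P(E|H) = 0.81 and P(E|¬H) = 0.2.
P(E) = 0.81·0.18 + 0.2·0.82 = 0.14580 + 0.16400 = 0.30980.
By Bayes' theorem, P(H|E) = 0.14580 / 0.30980 = 0.4706. Hence P(¬H|E) = 1 − 0.4706 = 0.5294.

P(¬H | E) ≈ 0.5294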